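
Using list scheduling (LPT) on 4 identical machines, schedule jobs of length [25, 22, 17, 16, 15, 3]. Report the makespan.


Jobs (LPT sorted): [25, 22, 17, 16, 15, 3]
Machines: 4
  J=25 → Machine 1 (load: 0+25=25)
  J=22 → Machine 2 (load: 0+22=22)
  J=17 → Machine 3 (load: 0+17=17)
  J=16 → Machine 4 (load: 0+16=16)
  J=15 → Machine 4 (load: 16+15=31)
  J=3 → Machine 3 (load: 17+3=20)
Machine loads: [25, 22, 20, 31]
Makespan = max = 31 time units


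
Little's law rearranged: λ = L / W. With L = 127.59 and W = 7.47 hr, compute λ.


Little's law: L = λW → λ = L / W
= 127.59 / 7.47
= 17.08 per hour


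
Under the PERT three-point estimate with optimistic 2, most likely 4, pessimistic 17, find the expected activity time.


te = (o + 4m + p) / 6
= (2 + 4×4 + 17) / 6
= (2 + 16 + 17) / 6
= 35 / 6
= 5.83


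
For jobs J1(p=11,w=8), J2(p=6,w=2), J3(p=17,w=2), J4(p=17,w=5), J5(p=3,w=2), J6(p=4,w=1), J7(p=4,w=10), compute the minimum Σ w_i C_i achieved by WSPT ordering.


WSPT order (by p/w): J7 → J1 → J5 → J2 → J4 → J6 → J3
  J7: C=4, w·C=10×4=40
  J1: C=15, w·C=8×15=120
  J5: C=18, w·C=2×18=36
  J2: C=24, w·C=2×24=48
  J4: C=41, w·C=5×41=205
  J6: C=45, w·C=1×45=45
  J3: C=62, w·C=2×62=124
Σ w·C = 618
= 618


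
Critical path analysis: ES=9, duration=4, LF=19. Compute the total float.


EF = ES + duration = 9 + 4 = 13
LS = LF - duration = 19 - 4 = 15
Total Float = LF - EF = 19 - 13
(or LS - ES = 15 - 9)
= 6


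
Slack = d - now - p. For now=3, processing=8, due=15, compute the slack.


Slack = due - current_time - processing
= 15 - 3 - 8
= 4


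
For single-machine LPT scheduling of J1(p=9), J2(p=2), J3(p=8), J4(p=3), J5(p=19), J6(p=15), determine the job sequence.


LPT: sort by longest processing time first
  J5: p=19
  J6: p=15
  J1: p=9
  J3: p=8
  J4: p=3
  J2: p=2
Order: J5 → J6 → J1 → J3 → J4 → J2


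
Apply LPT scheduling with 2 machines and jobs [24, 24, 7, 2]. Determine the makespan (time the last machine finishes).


Jobs (LPT sorted): [24, 24, 7, 2]
Machines: 2
  J=24 → Machine 1 (load: 0+24=24)
  J=24 → Machine 2 (load: 0+24=24)
  J=7 → Machine 1 (load: 24+7=31)
  J=2 → Machine 2 (load: 24+2=26)
Machine loads: [31, 26]
Makespan = max = 31 time units


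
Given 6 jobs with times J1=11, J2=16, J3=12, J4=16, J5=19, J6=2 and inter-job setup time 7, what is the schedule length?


Makespan = Σ processing + (n-1) × setup
= (11 + 16 + 12 + 16 + 19 + 2) + (6-1)×7
= 76 + 35
= 111 time units


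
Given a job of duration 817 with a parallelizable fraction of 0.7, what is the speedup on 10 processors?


Amdahl's law: T_p = T × ((1-p) + p/N)
= 817 × ((1-0.7) + 0.7/10)
= 817 × (0.30 + 0.0700)
= 817 × 0.3700
= 302.29
Speedup = 817/302.29
= 2.70×


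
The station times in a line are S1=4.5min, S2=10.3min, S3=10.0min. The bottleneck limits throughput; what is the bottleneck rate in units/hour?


Bottleneck = longest station time
Station times: [4.5, 10.3, 10.0]
Max = 10.3 min
Rate = 60 / 10.3
= 5.83 units/hour (bottleneck: 10.3min)


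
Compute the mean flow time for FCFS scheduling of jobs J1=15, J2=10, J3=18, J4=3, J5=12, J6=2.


Completion times:
  J1: completes at 15
  J2: completes at 25
  J3: completes at 43
  J4: completes at 46
  J5: completes at 58
  J6: completes at 60
Sum = 247
Average = 247/6
= 41.17


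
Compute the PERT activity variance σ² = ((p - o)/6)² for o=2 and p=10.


σ² = ((p - o) / 6)² = (p - o)² / 36
= (10 - 2)² / 36
= 8² / 36
= 64 / 36
= 1.7778


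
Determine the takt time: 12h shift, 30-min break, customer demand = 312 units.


Available = 12×60 - 30 = 690 min
Takt time = 690 / 312
= 2.21 min/unit


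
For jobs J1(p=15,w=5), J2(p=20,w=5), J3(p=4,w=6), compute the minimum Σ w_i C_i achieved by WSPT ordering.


WSPT order (by p/w): J3 → J1 → J2
  J3: C=4, w·C=6×4=24
  J1: C=19, w·C=5×19=95
  J2: C=39, w·C=5×39=195
Σ w·C = 314
= 314


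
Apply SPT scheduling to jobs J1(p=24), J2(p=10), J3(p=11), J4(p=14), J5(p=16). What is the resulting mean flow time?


SPT order: J2 → J3 → J4 → J5 → J1
Completion times:
  J2: C=10
  J3: C=21
  J4: C=35
  J5: C=51
  J1: C=75
Sum = 192, n = 5
Mean flow = 192/5
= 38.40


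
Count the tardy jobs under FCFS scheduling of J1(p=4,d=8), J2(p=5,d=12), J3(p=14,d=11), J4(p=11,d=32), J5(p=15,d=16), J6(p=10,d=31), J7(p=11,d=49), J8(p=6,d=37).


Completion vs due date:
  J1: C=4, d=8 → on time
  J2: C=9, d=12 → on time
  J3: C=23, d=11 → TARDY
  J4: C=34, d=32 → TARDY
  J5: C=49, d=16 → TARDY
  J6: C=59, d=31 → TARDY
  J7: C=70, d=49 → TARDY
  J8: C=76, d=37 → TARDY
Tardy jobs: J3, J4, J5, J6, J7, J8
Count = 6


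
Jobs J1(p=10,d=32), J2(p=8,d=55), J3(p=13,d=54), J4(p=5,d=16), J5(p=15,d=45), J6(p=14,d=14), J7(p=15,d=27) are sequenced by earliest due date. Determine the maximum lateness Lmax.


EDD order: J6 → J4 → J7 → J1 → J5 → J3 → J2
Completion and lateness:
  J6: C=14, d=14, L=14-14=0
  J4: C=19, d=16, L=19-16=3
  J7: C=34, d=27, L=34-27=7
  J1: C=44, d=32, L=44-32=12
  J5: C=59, d=45, L=59-45=14
  J3: C=72, d=54, L=72-54=18
  J2: C=80, d=55, L=80-55=25
Lmax = max(0, 3, 7, 12, 14, 18, 25)
= 25


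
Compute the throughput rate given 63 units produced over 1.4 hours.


Throughput = units / time
= 63 / 1.4
= 45.0 units/hour


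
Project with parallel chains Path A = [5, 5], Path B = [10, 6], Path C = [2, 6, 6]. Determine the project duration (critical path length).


Path A: 5 + 5 = 10
Path B: 10 + 6 = 16
Path C: 2 + 6 + 6 = 14
Critical path = longest = max(10, 16, 14)
= 16 (Path B)


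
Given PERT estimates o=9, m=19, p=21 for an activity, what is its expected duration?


te = (o + 4m + p) / 6
= (9 + 4×19 + 21) / 6
= (9 + 76 + 21) / 6
= 106 / 6
= 17.67


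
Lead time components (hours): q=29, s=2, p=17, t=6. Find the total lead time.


Lead time = queue + setup + processing + transit
= 29 + 2 + 17 + 6
= 54 hours


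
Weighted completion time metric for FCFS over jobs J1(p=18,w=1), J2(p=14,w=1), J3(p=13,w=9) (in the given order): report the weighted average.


Completion times:
  J1: C=18, w×C=1×18=18
  J2: C=32, w×C=1×32=32
  J3: C=45, w×C=9×45=405
Sum w×C = 455
Sum w = 11
Weighted avg = 455/11
= 41.36


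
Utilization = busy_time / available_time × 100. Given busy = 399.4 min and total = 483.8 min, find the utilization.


Utilization = busy / total × 100
= 399.4 / 483.8 × 100
= 82.6%


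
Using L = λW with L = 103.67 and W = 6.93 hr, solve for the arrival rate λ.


Little's law: L = λW → λ = L / W
= 103.67 / 6.93
= 14.96 per hour


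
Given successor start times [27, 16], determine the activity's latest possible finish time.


LF = min of all successor start times
Successors start at: [27, 16]
LF = min(27, 16)
= 16


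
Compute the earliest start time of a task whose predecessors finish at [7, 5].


ES = max of all predecessor completion times
Predecessors: [7, 5]
ES = max(7, 5)
= 7


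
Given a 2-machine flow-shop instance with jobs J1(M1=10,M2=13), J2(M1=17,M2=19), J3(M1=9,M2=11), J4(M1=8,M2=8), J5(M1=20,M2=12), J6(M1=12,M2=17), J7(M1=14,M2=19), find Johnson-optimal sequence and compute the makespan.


Johnson's rule:
Group 1 (M1≤M2, sort by M1): ['J4', 'J3', 'J1', 'J6', 'J7', 'J2']
Group 2 (M1>M2, sort desc M2): ['J5']
Sequence: J4 → J3 → J1 → J6 → J7 → J2 → J5
Makespan calculation:
  J4: M1 done=8, M2 done=16
  J3: M1 done=17, M2 done=28
  J1: M1 done=27, M2 done=41
  J6: M1 done=39, M2 done=58
  J7: M1 done=53, M2 done=77
  J2: M1 done=70, M2 done=96
  J5: M1 done=90, M2 done=108
= Sequence: J4 → J3 → J1 → J6 → J7 → J2 → J5, Makespan: 108


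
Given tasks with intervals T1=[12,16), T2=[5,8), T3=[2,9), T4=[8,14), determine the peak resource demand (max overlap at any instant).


Check each time point for overlaps:
  t=5: 2 tasks active (T2, T3)
Max concurrent = 2


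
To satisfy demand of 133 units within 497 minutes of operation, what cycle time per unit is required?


Cycle time = available time / demand
= 497 / 133
= 3.74 min/unit


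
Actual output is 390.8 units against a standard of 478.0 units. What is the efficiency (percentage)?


Efficiency = (actual / standard) × 100
= (390.8 / 478.0) × 100
= 81.8%


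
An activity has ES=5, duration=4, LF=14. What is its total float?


EF = ES + duration = 5 + 4 = 9
LS = LF - duration = 14 - 4 = 10
Total Float = LF - EF = 14 - 9
(or LS - ES = 10 - 5)
= 5


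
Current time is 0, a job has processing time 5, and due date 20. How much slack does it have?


Slack = due - current_time - processing
= 20 - 0 - 5
= 15


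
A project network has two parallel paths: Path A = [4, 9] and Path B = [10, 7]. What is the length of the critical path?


Path A: 4 + 9 = 13
Path B: 10 + 7 = 17
Critical path = longest = max(13, 17)
= 17 (Path B)


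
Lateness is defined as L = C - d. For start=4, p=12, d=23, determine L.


Completion = 4 + 12 = 16
Lateness = C - d = 16 - 23
= -7


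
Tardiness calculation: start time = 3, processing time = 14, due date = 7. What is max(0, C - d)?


Completion = start + processing = 3 + 14 = 17
Tardiness = max(0, C - d) = max(0, 17 - 7)
= max(0, 10)
= 10


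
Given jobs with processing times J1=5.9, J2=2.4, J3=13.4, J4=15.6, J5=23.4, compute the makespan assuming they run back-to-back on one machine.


Sequential makespan: sum all processing times
= 5.9 + 2.4 + 13.4 + 15.6 + 23.4
= 60.7 time units


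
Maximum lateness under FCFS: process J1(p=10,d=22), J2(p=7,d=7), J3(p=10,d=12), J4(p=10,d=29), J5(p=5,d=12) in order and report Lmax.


Lateness per job (L = C - d):
  J1: C=10, d=22, L=-12
  J2: C=17, d=7, L=10
  J3: C=27, d=12, L=15
  J4: C=37, d=29, L=8
  J5: C=42, d=12, L=30
Lmax = max(-12, 10, 15, 8, 30)
= 30


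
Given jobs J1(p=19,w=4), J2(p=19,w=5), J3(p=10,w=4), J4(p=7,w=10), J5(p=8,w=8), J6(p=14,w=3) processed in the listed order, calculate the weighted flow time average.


Completion times:
  J1: C=19, w×C=4×19=76
  J2: C=38, w×C=5×38=190
  J3: C=48, w×C=4×48=192
  J4: C=55, w×C=10×55=550
  J5: C=63, w×C=8×63=504
  J6: C=77, w×C=3×77=231
Sum w×C = 1743
Sum w = 34
Weighted avg = 1743/34
= 51.26


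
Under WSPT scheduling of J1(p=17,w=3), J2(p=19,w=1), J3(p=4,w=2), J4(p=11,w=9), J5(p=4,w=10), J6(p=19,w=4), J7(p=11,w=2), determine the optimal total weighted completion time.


WSPT order (by p/w): J5 → J4 → J3 → J6 → J7 → J1 → J2
  J5: C=4, w·C=10×4=40
  J4: C=15, w·C=9×15=135
  J3: C=19, w·C=2×19=38
  J6: C=38, w·C=4×38=152
  J7: C=49, w·C=2×49=98
  J1: C=66, w·C=3×66=198
  J2: C=85, w·C=1×85=85
Σ w·C = 746
= 746


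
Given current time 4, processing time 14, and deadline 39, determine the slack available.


Slack = due - current_time - processing
= 39 - 4 - 14
= 21


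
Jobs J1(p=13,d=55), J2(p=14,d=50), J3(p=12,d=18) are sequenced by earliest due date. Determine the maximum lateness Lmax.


EDD order: J3 → J2 → J1
Completion and lateness:
  J3: C=12, d=18, L=12-18=-6
  J2: C=26, d=50, L=26-50=-24
  J1: C=39, d=55, L=39-55=-16
Lmax = max(-6, -24, -16)
= -6


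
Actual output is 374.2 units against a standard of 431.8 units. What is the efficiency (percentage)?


Efficiency = (actual / standard) × 100
= (374.2 / 431.8) × 100
= 86.7%


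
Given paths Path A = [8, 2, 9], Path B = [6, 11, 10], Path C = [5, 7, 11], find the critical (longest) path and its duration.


Path A: 8 + 2 + 9 = 19
Path B: 6 + 11 + 10 = 27
Path C: 5 + 7 + 11 = 23
Critical path = longest = max(19, 27, 23)
= 27 (Path B)


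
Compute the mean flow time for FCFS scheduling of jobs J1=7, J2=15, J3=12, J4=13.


Completion times:
  J1: completes at 7
  J2: completes at 22
  J3: completes at 34
  J4: completes at 47
Sum = 110
Average = 110/4
= 27.50


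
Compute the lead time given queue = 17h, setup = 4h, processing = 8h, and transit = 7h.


Lead time = queue + setup + processing + transit
= 17 + 4 + 8 + 7
= 36 hours


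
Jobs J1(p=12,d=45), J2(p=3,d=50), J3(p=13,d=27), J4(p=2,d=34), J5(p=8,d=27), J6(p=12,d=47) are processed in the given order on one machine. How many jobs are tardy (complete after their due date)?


Completion vs due date:
  J1: C=12, d=45 → on time
  J2: C=15, d=50 → on time
  J3: C=28, d=27 → TARDY
  J4: C=30, d=34 → on time
  J5: C=38, d=27 → TARDY
  J6: C=50, d=47 → TARDY
Tardy jobs: J3, J5, J6
Count = 3


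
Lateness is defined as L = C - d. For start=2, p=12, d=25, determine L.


Completion = 2 + 12 = 14
Lateness = C - d = 14 - 25
= -11


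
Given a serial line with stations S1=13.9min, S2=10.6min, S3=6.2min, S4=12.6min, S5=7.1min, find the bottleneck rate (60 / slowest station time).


Bottleneck = longest station time
Station times: [13.9, 10.6, 6.2, 12.6, 7.1]
Max = 13.9 min
Rate = 60 / 13.9
= 4.32 units/hour (bottleneck: 13.9min)


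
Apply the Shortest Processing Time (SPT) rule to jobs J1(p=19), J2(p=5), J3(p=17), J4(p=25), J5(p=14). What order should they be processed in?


SPT: sort by shortest processing time
  J2: p=5
  J5: p=14
  J3: p=17
  J1: p=19
  J4: p=25
Order: J2 → J5 → J3 → J1 → J4


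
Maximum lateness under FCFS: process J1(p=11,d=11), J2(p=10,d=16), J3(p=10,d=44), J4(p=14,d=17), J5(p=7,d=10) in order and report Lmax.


Lateness per job (L = C - d):
  J1: C=11, d=11, L=0
  J2: C=21, d=16, L=5
  J3: C=31, d=44, L=-13
  J4: C=45, d=17, L=28
  J5: C=52, d=10, L=42
Lmax = max(0, 5, -13, 28, 42)
= 42


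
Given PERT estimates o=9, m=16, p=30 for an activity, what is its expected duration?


te = (o + 4m + p) / 6
= (9 + 4×16 + 30) / 6
= (9 + 64 + 30) / 6
= 103 / 6
= 17.17


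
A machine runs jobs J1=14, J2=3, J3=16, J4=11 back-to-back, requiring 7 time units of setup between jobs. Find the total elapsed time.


Makespan = Σ processing + (n-1) × setup
= (14 + 3 + 16 + 11) + (4-1)×7
= 44 + 21
= 65 time units


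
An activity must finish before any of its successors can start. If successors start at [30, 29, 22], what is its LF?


LF = min of all successor start times
Successors start at: [30, 29, 22]
LF = min(30, 29, 22)
= 22


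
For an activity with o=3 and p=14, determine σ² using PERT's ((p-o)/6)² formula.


σ² = ((p - o) / 6)² = (p - o)² / 36
= (14 - 3)² / 36
= 11² / 36
= 121 / 36
= 3.3611


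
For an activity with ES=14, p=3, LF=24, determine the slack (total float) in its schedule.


EF = ES + duration = 14 + 3 = 17
LS = LF - duration = 24 - 3 = 21
Total Float = LF - EF = 24 - 17
(or LS - ES = 21 - 14)
= 7


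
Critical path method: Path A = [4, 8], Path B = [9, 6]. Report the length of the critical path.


Path A: 4 + 8 = 12
Path B: 9 + 6 = 15
Critical path = longest = max(12, 15)
= 15 (Path B)


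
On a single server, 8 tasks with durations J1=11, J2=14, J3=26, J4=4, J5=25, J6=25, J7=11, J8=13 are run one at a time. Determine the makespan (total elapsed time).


Sequential makespan: sum all processing times
= 11 + 14 + 26 + 4 + 25 + 25 + 11 + 13
= 129 time units


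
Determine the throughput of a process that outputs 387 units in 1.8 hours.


Throughput = units / time
= 387 / 1.8
= 215.0 units/hour


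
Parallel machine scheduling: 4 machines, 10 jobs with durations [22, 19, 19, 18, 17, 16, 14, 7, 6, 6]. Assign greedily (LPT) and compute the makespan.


Jobs (LPT sorted): [22, 19, 19, 18, 17, 16, 14, 7, 6, 6]
Machines: 4
  J=22 → Machine 1 (load: 0+22=22)
  J=19 → Machine 2 (load: 0+19=19)
  J=19 → Machine 3 (load: 0+19=19)
  J=18 → Machine 4 (load: 0+18=18)
  J=17 → Machine 4 (load: 18+17=35)
  J=16 → Machine 2 (load: 19+16=35)
  J=14 → Machine 3 (load: 19+14=33)
  J=7 → Machine 1 (load: 22+7=29)
  J=6 → Machine 1 (load: 29+6=35)
  J=6 → Machine 3 (load: 33+6=39)
Machine loads: [35, 35, 39, 35]
Makespan = max = 39 time units


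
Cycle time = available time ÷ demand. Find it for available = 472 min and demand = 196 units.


Cycle time = available time / demand
= 472 / 196
= 2.41 min/unit


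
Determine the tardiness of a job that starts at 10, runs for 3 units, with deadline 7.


Completion = start + processing = 10 + 3 = 13
Tardiness = max(0, C - d) = max(0, 13 - 7)
= max(0, 6)
= 6


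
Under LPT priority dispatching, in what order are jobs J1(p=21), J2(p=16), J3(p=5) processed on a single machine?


LPT: sort by longest processing time first
  J1: p=21
  J2: p=16
  J3: p=5
Order: J1 → J2 → J3


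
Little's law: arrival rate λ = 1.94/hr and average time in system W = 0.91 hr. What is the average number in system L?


Little's law: L = λ × W
= 1.94 × 0.91
= 1.77


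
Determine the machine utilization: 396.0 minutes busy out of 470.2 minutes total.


Utilization = busy / total × 100
= 396.0 / 470.2 × 100
= 84.2%


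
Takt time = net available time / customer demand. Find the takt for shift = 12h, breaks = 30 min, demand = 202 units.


Available = 12×60 - 30 = 690 min
Takt time = 690 / 202
= 3.42 min/unit


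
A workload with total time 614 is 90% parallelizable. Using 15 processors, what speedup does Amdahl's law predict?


Amdahl's law: T_p = T × ((1-p) + p/N)
= 614 × ((1-0.9) + 0.9/15)
= 614 × (0.10 + 0.0600)
= 614 × 0.1600
= 98.24
Speedup = 614/98.24
= 6.25×


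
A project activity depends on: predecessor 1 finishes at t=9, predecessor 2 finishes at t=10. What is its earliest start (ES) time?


ES = max of all predecessor completion times
Predecessors: [9, 10]
ES = max(9, 10)
= 10


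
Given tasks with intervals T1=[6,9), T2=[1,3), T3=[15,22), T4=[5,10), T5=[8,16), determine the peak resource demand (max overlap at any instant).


Check each time point for overlaps:
  t=8: 3 tasks active (T1, T4, T5)
Max concurrent = 3


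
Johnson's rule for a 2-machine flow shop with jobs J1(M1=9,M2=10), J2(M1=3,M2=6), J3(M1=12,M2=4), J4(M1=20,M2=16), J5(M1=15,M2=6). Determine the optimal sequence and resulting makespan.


Johnson's rule:
Group 1 (M1≤M2, sort by M1): ['J2', 'J1']
Group 2 (M1>M2, sort desc M2): ['J4', 'J5', 'J3']
Sequence: J2 → J1 → J4 → J5 → J3
Makespan calculation:
  J2: M1 done=3, M2 done=9
  J1: M1 done=12, M2 done=22
  J4: M1 done=32, M2 done=48
  J5: M1 done=47, M2 done=54
  J3: M1 done=59, M2 done=63
= Sequence: J2 → J1 → J4 → J5 → J3, Makespan: 63


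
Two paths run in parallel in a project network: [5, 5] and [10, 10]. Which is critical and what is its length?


Path A: 5 + 5 = 10
Path B: 10 + 10 = 20
Critical path = longest = max(10, 20)
= 20 (Path B)


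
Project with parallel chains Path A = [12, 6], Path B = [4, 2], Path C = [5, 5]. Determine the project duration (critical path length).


Path A: 12 + 6 = 18
Path B: 4 + 2 = 6
Path C: 5 + 5 = 10
Critical path = longest = max(18, 6, 10)
= 18 (Path A)


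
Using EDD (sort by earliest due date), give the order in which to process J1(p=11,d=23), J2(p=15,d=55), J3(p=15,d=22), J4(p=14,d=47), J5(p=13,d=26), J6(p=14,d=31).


EDD: sort by earliest due date
  J3: d=22, p=15
  J1: d=23, p=11
  J5: d=26, p=13
  J6: d=31, p=14
  J4: d=47, p=14
  J2: d=55, p=15
Order: J3 → J1 → J5 → J6 → J4 → J2


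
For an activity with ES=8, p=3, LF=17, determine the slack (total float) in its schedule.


EF = ES + duration = 8 + 3 = 11
LS = LF - duration = 17 - 3 = 14
Total Float = LF - EF = 17 - 11
(or LS - ES = 14 - 8)
= 6


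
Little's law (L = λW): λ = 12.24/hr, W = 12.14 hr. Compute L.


Little's law: L = λ × W
= 12.24 × 12.14
= 148.59


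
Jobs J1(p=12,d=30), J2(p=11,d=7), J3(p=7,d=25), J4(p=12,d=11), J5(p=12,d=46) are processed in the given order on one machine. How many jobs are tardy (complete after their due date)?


Completion vs due date:
  J1: C=12, d=30 → on time
  J2: C=23, d=7 → TARDY
  J3: C=30, d=25 → TARDY
  J4: C=42, d=11 → TARDY
  J5: C=54, d=46 → TARDY
Tardy jobs: J2, J3, J4, J5
Count = 4


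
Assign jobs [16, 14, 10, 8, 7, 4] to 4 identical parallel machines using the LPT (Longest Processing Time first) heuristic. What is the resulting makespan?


Jobs (LPT sorted): [16, 14, 10, 8, 7, 4]
Machines: 4
  J=16 → Machine 1 (load: 0+16=16)
  J=14 → Machine 2 (load: 0+14=14)
  J=10 → Machine 3 (load: 0+10=10)
  J=8 → Machine 4 (load: 0+8=8)
  J=7 → Machine 4 (load: 8+7=15)
  J=4 → Machine 3 (load: 10+4=14)
Machine loads: [16, 14, 14, 15]
Makespan = max = 16 time units


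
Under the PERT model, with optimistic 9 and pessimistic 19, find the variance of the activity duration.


σ² = ((p - o) / 6)² = (p - o)² / 36
= (19 - 9)² / 36
= 10² / 36
= 100 / 36
= 2.7778


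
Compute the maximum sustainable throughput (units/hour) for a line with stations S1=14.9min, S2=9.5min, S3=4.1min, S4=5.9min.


Bottleneck = longest station time
Station times: [14.9, 9.5, 4.1, 5.9]
Max = 14.9 min
Rate = 60 / 14.9
= 4.03 units/hour (bottleneck: 14.9min)


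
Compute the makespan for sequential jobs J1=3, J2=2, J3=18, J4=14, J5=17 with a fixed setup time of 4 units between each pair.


Makespan = Σ processing + (n-1) × setup
= (3 + 2 + 18 + 14 + 17) + (5-1)×4
= 54 + 16
= 70 time units


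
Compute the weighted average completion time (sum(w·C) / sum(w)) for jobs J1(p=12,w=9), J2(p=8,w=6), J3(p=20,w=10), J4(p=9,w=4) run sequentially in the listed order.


Completion times:
  J1: C=12, w×C=9×12=108
  J2: C=20, w×C=6×20=120
  J3: C=40, w×C=10×40=400
  J4: C=49, w×C=4×49=196
Sum w×C = 824
Sum w = 29
Weighted avg = 824/29
= 28.41


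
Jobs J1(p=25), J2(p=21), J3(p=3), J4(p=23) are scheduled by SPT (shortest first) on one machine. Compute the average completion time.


SPT order: J3 → J2 → J4 → J1
Completion times:
  J3: C=3
  J2: C=24
  J4: C=47
  J1: C=72
Sum = 146, n = 4
Mean flow = 146/4
= 36.50


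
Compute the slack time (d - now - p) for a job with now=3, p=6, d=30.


Slack = due - current_time - processing
= 30 - 3 - 6
= 21


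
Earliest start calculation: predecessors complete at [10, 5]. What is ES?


ES = max of all predecessor completion times
Predecessors: [10, 5]
ES = max(10, 5)
= 10


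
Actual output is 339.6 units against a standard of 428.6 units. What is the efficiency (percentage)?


Efficiency = (actual / standard) × 100
= (339.6 / 428.6) × 100
= 79.2%


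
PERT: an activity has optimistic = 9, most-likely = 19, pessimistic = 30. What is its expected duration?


te = (o + 4m + p) / 6
= (9 + 4×19 + 30) / 6
= (9 + 76 + 30) / 6
= 115 / 6
= 19.17


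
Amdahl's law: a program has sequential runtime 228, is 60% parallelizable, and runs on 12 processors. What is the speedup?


Amdahl's law: T_p = T × ((1-p) + p/N)
= 228 × ((1-0.6) + 0.6/12)
= 228 × (0.40 + 0.0500)
= 228 × 0.4500
= 102.60
Speedup = 228/102.60
= 2.22×


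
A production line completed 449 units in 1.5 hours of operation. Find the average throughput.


Throughput = units / time
= 449 / 1.5
= 299.3 units/hour


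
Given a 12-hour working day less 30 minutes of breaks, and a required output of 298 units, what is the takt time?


Available = 12×60 - 30 = 690 min
Takt time = 690 / 298
= 2.32 min/unit


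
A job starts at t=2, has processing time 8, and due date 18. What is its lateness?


Completion = 2 + 8 = 10
Lateness = C - d = 10 - 18
= -8


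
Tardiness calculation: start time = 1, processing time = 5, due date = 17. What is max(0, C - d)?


Completion = start + processing = 1 + 5 = 6
Tardiness = max(0, C - d) = max(0, 6 - 17)
= max(0, -11)
= 0


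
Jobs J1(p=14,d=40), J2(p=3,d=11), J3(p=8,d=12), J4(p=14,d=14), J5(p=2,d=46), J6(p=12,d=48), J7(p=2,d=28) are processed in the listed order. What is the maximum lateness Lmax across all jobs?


Lateness per job (L = C - d):
  J1: C=14, d=40, L=-26
  J2: C=17, d=11, L=6
  J3: C=25, d=12, L=13
  J4: C=39, d=14, L=25
  J5: C=41, d=46, L=-5
  J6: C=53, d=48, L=5
  J7: C=55, d=28, L=27
Lmax = max(-26, 6, 13, 25, -5, 5, 27)
= 27


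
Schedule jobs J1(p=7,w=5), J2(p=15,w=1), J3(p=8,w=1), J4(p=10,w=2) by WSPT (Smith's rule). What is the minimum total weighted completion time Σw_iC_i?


WSPT order (by p/w): J1 → J4 → J3 → J2
  J1: C=7, w·C=5×7=35
  J4: C=17, w·C=2×17=34
  J3: C=25, w·C=1×25=25
  J2: C=40, w·C=1×40=40
Σ w·C = 134
= 134


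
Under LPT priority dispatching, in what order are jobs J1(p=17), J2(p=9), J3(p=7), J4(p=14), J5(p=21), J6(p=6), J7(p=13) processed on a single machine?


LPT: sort by longest processing time first
  J5: p=21
  J1: p=17
  J4: p=14
  J7: p=13
  J2: p=9
  J3: p=7
  J6: p=6
Order: J5 → J1 → J4 → J7 → J2 → J3 → J6


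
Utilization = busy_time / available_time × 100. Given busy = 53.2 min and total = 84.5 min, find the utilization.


Utilization = busy / total × 100
= 53.2 / 84.5 × 100
= 63.0%


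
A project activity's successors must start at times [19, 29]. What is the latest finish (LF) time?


LF = min of all successor start times
Successors start at: [19, 29]
LF = min(19, 29)
= 19


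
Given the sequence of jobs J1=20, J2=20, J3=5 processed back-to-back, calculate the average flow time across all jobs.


Completion times:
  J1: completes at 20
  J2: completes at 40
  J3: completes at 45
Sum = 105
Average = 105/3
= 35.00


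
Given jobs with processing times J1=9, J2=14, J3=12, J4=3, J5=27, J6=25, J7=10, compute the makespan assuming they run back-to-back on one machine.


Sequential makespan: sum all processing times
= 9 + 14 + 12 + 3 + 27 + 25 + 10
= 100 time units


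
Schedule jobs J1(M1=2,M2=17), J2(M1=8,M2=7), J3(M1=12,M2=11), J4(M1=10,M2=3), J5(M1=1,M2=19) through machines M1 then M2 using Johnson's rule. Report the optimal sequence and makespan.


Johnson's rule:
Group 1 (M1≤M2, sort by M1): ['J5', 'J1']
Group 2 (M1>M2, sort desc M2): ['J3', 'J2', 'J4']
Sequence: J5 → J1 → J3 → J2 → J4
Makespan calculation:
  J5: M1 done=1, M2 done=20
  J1: M1 done=3, M2 done=37
  J3: M1 done=15, M2 done=48
  J2: M1 done=23, M2 done=55
  J4: M1 done=33, M2 done=58
= Sequence: J5 → J1 → J3 → J2 → J4, Makespan: 58


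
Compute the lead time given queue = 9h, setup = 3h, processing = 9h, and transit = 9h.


Lead time = queue + setup + processing + transit
= 9 + 3 + 9 + 9
= 30 hours


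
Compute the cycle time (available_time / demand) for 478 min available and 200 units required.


Cycle time = available time / demand
= 478 / 200
= 2.39 min/unit


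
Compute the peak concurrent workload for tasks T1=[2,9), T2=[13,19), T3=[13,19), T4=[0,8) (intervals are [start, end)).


Check each time point for overlaps:
  t=2: 2 tasks active (T1, T4)
Max concurrent = 2


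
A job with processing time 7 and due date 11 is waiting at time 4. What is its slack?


Slack = due - current_time - processing
= 11 - 4 - 7
= 0


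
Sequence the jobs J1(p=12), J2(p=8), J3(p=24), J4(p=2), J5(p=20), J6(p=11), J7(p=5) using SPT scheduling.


SPT: sort by shortest processing time
  J4: p=2
  J7: p=5
  J2: p=8
  J6: p=11
  J1: p=12
  J5: p=20
  J3: p=24
Order: J4 → J7 → J2 → J6 → J1 → J5 → J3


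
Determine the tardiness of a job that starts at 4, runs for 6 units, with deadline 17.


Completion = start + processing = 4 + 6 = 10
Tardiness = max(0, C - d) = max(0, 10 - 17)
= max(0, -7)
= 0


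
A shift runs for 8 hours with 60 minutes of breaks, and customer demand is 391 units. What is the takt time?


Available = 8×60 - 60 = 420 min
Takt time = 420 / 391
= 1.07 min/unit


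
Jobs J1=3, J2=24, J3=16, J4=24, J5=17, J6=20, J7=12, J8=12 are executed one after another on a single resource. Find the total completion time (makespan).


Sequential makespan: sum all processing times
= 3 + 24 + 16 + 24 + 17 + 20 + 12 + 12
= 128 time units


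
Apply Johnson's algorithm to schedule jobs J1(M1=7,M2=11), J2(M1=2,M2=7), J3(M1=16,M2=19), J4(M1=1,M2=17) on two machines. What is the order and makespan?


Johnson's rule:
Group 1 (M1≤M2, sort by M1): ['J4', 'J2', 'J1', 'J3']
Group 2 (M1>M2, sort desc M2): []
Sequence: J4 → J2 → J1 → J3
Makespan calculation:
  J4: M1 done=1, M2 done=18
  J2: M1 done=3, M2 done=25
  J1: M1 done=10, M2 done=36
  J3: M1 done=26, M2 done=55
= Sequence: J4 → J2 → J1 → J3, Makespan: 55


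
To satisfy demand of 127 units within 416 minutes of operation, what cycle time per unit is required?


Cycle time = available time / demand
= 416 / 127
= 3.28 min/unit


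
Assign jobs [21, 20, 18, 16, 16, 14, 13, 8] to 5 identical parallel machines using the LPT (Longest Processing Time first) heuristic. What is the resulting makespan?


Jobs (LPT sorted): [21, 20, 18, 16, 16, 14, 13, 8]
Machines: 5
  J=21 → Machine 1 (load: 0+21=21)
  J=20 → Machine 2 (load: 0+20=20)
  J=18 → Machine 3 (load: 0+18=18)
  J=16 → Machine 4 (load: 0+16=16)
  J=16 → Machine 5 (load: 0+16=16)
  J=14 → Machine 4 (load: 16+14=30)
  J=13 → Machine 5 (load: 16+13=29)
  J=8 → Machine 3 (load: 18+8=26)
Machine loads: [21, 20, 26, 30, 29]
Makespan = max = 30 time units


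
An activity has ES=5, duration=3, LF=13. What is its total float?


EF = ES + duration = 5 + 3 = 8
LS = LF - duration = 13 - 3 = 10
Total Float = LF - EF = 13 - 8
(or LS - ES = 10 - 5)
= 5


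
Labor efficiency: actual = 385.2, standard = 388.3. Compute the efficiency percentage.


Efficiency = (actual / standard) × 100
= (385.2 / 388.3) × 100
= 99.2%


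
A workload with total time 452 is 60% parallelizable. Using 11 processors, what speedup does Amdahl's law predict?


Amdahl's law: T_p = T × ((1-p) + p/N)
= 452 × ((1-0.6) + 0.6/11)
= 452 × (0.40 + 0.0545)
= 452 × 0.4545
= 205.45
Speedup = 452/205.45
= 2.20×


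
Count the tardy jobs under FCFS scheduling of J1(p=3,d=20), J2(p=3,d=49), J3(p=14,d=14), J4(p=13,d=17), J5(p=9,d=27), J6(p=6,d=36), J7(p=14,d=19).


Completion vs due date:
  J1: C=3, d=20 → on time
  J2: C=6, d=49 → on time
  J3: C=20, d=14 → TARDY
  J4: C=33, d=17 → TARDY
  J5: C=42, d=27 → TARDY
  J6: C=48, d=36 → TARDY
  J7: C=62, d=19 → TARDY
Tardy jobs: J3, J4, J5, J6, J7
Count = 5


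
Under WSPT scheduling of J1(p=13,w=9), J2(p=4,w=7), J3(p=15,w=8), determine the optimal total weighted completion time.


WSPT order (by p/w): J2 → J1 → J3
  J2: C=4, w·C=7×4=28
  J1: C=17, w·C=9×17=153
  J3: C=32, w·C=8×32=256
Σ w·C = 437
= 437


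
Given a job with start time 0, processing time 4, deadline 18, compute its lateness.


Completion = 0 + 4 = 4
Lateness = C - d = 4 - 18
= -14


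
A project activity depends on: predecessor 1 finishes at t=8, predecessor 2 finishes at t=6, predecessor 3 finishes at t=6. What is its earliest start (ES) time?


ES = max of all predecessor completion times
Predecessors: [8, 6, 6]
ES = max(8, 6, 6)
= 8


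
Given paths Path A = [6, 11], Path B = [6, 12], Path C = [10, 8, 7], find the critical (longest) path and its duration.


Path A: 6 + 11 = 17
Path B: 6 + 12 = 18
Path C: 10 + 8 + 7 = 25
Critical path = longest = max(17, 18, 25)
= 25 (Path C)


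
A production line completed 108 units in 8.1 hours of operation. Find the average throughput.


Throughput = units / time
= 108 / 8.1
= 13.3 units/hour


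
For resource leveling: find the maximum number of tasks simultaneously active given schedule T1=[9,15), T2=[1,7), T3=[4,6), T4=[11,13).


Check each time point for overlaps:
  t=4: 2 tasks active (T2, T3)
Max concurrent = 2


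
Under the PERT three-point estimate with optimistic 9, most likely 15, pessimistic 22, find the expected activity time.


te = (o + 4m + p) / 6
= (9 + 4×15 + 22) / 6
= (9 + 60 + 22) / 6
= 91 / 6
= 15.17


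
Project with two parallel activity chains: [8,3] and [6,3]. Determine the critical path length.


Path A: 8 + 3 = 11
Path B: 6 + 3 = 9
Critical path = longest = max(11, 9)
= 11 (Path A)


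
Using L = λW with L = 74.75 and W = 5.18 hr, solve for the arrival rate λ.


Little's law: L = λW → λ = L / W
= 74.75 / 5.18
= 14.43 per hour


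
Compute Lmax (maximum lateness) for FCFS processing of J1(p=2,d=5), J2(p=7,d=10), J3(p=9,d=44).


Lateness per job (L = C - d):
  J1: C=2, d=5, L=-3
  J2: C=9, d=10, L=-1
  J3: C=18, d=44, L=-26
Lmax = max(-3, -1, -26)
= -1


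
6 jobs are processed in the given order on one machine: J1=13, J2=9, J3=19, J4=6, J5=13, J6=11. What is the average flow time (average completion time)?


Completion times:
  J1: completes at 13
  J2: completes at 22
  J3: completes at 41
  J4: completes at 47
  J5: completes at 60
  J6: completes at 71
Sum = 254
Average = 254/6
= 42.33


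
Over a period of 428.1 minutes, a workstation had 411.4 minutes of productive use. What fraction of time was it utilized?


Utilization = busy / total × 100
= 411.4 / 428.1 × 100
= 96.1%


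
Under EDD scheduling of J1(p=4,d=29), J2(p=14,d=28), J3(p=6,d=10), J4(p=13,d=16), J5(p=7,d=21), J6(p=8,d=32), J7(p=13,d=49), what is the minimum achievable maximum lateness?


EDD order: J3 → J4 → J5 → J2 → J1 → J6 → J7
Completion and lateness:
  J3: C=6, d=10, L=6-10=-4
  J4: C=19, d=16, L=19-16=3
  J5: C=26, d=21, L=26-21=5
  J2: C=40, d=28, L=40-28=12
  J1: C=44, d=29, L=44-29=15
  J6: C=52, d=32, L=52-32=20
  J7: C=65, d=49, L=65-49=16
Lmax = max(-4, 3, 5, 12, 15, 20, 16)
= 20


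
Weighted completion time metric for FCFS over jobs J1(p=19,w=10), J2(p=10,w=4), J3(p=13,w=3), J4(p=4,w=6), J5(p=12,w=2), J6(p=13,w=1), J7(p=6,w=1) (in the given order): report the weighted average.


Completion times:
  J1: C=19, w×C=10×19=190
  J2: C=29, w×C=4×29=116
  J3: C=42, w×C=3×42=126
  J4: C=46, w×C=6×46=276
  J5: C=58, w×C=2×58=116
  J6: C=71, w×C=1×71=71
  J7: C=77, w×C=1×77=77
Sum w×C = 972
Sum w = 27
Weighted avg = 972/27
= 36.00


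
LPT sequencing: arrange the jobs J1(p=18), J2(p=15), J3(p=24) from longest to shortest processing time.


LPT: sort by longest processing time first
  J3: p=24
  J1: p=18
  J2: p=15
Order: J3 → J1 → J2


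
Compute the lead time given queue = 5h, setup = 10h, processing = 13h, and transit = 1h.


Lead time = queue + setup + processing + transit
= 5 + 10 + 13 + 1
= 29 hours


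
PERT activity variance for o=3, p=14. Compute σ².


σ² = ((p - o) / 6)² = (p - o)² / 36
= (14 - 3)² / 36
= 11² / 36
= 121 / 36
= 3.3611


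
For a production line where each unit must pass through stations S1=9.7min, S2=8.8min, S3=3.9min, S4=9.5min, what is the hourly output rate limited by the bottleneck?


Bottleneck = longest station time
Station times: [9.7, 8.8, 3.9, 9.5]
Max = 9.7 min
Rate = 60 / 9.7
= 6.19 units/hour (bottleneck: 9.7min)


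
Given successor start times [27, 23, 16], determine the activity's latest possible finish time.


LF = min of all successor start times
Successors start at: [27, 23, 16]
LF = min(27, 23, 16)
= 16


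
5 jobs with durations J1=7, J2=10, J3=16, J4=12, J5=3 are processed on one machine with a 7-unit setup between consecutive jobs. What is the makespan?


Makespan = Σ processing + (n-1) × setup
= (7 + 10 + 16 + 12 + 3) + (5-1)×7
= 48 + 28
= 76 time units


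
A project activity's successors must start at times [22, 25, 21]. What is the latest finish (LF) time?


LF = min of all successor start times
Successors start at: [22, 25, 21]
LF = min(22, 25, 21)
= 21


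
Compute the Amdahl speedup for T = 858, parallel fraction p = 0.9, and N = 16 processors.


Amdahl's law: T_p = T × ((1-p) + p/N)
= 858 × ((1-0.9) + 0.9/16)
= 858 × (0.10 + 0.0563)
= 858 × 0.1562
= 134.06
Speedup = 858/134.06
= 6.40×


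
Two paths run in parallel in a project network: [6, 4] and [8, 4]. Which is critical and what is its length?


Path A: 6 + 4 = 10
Path B: 8 + 4 = 12
Critical path = longest = max(10, 12)
= 12 (Path B)


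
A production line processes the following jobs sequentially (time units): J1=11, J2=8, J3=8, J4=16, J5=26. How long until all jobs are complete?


Sequential makespan: sum all processing times
= 11 + 8 + 8 + 16 + 26
= 69 time units


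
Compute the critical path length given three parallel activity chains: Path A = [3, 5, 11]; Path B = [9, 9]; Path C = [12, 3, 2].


Path A: 3 + 5 + 11 = 19
Path B: 9 + 9 = 18
Path C: 12 + 3 + 2 = 17
Critical path = longest = max(19, 18, 17)
= 19 (Path A)


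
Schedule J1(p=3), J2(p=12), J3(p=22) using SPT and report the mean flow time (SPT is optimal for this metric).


SPT order: J1 → J2 → J3
Completion times:
  J1: C=3
  J2: C=15
  J3: C=37
Sum = 55, n = 3
Mean flow = 55/3
= 18.33


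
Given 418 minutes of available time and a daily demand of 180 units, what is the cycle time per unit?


Cycle time = available time / demand
= 418 / 180
= 2.32 min/unit


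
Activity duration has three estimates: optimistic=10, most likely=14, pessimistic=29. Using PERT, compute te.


te = (o + 4m + p) / 6
= (10 + 4×14 + 29) / 6
= (10 + 56 + 29) / 6
= 95 / 6
= 15.83


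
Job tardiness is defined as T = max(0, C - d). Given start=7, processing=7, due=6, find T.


Completion = start + processing = 7 + 7 = 14
Tardiness = max(0, C - d) = max(0, 14 - 6)
= max(0, 8)
= 8


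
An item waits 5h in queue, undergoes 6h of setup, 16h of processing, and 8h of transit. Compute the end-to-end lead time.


Lead time = queue + setup + processing + transit
= 5 + 6 + 16 + 8
= 35 hours


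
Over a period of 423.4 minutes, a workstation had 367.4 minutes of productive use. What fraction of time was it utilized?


Utilization = busy / total × 100
= 367.4 / 423.4 × 100
= 86.8%


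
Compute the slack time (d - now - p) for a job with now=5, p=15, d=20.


Slack = due - current_time - processing
= 20 - 5 - 15
= 0


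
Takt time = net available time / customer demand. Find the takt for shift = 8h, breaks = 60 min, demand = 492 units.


Available = 8×60 - 60 = 420 min
Takt time = 420 / 492
= 0.85 min/unit


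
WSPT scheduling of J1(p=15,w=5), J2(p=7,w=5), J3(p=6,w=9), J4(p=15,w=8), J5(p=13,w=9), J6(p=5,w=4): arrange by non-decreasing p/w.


WSPT (Smith's rule): sort by p/w ascending
  J3: p/w = 6/9 = 0.667
  J6: p/w = 5/4 = 1.250
  J2: p/w = 7/5 = 1.400
  J5: p/w = 13/9 = 1.444
  J4: p/w = 15/8 = 1.875
  J1: p/w = 15/5 = 3.000
Order: J3 → J6 → J2 → J5 → J4 → J1


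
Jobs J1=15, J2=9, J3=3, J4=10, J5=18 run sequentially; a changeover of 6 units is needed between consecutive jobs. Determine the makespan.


Makespan = Σ processing + (n-1) × setup
= (15 + 9 + 3 + 10 + 18) + (5-1)×6
= 55 + 24
= 79 time units


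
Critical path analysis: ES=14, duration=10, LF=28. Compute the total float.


EF = ES + duration = 14 + 10 = 24
LS = LF - duration = 28 - 10 = 18
Total Float = LF - EF = 28 - 24
(or LS - ES = 18 - 14)
= 4


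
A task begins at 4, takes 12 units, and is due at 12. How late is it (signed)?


Completion = 4 + 12 = 16
Lateness = C - d = 16 - 12
= 4


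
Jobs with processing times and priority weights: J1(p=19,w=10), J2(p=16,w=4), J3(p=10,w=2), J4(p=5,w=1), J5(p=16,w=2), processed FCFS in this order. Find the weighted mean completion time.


Completion times:
  J1: C=19, w×C=10×19=190
  J2: C=35, w×C=4×35=140
  J3: C=45, w×C=2×45=90
  J4: C=50, w×C=1×50=50
  J5: C=66, w×C=2×66=132
Sum w×C = 602
Sum w = 19
Weighted avg = 602/19
= 31.68


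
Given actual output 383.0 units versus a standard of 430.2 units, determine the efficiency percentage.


Efficiency = (actual / standard) × 100
= (383.0 / 430.2) × 100
= 89.0%


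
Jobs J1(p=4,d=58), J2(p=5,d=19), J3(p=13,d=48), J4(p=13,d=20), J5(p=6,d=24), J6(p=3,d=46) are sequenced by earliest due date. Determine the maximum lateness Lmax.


EDD order: J2 → J4 → J5 → J6 → J3 → J1
Completion and lateness:
  J2: C=5, d=19, L=5-19=-14
  J4: C=18, d=20, L=18-20=-2
  J5: C=24, d=24, L=24-24=0
  J6: C=27, d=46, L=27-46=-19
  J3: C=40, d=48, L=40-48=-8
  J1: C=44, d=58, L=44-58=-14
Lmax = max(-14, -2, 0, -19, -8, -14)
= 0
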